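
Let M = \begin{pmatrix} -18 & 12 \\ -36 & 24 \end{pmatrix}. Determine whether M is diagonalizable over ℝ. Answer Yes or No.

Characteristic polynomial: p(μ) = μ^2 - 6μ = μ(μ - 6).
All 2 eigenvalues are distinct, so M is diagonalizable.

Yes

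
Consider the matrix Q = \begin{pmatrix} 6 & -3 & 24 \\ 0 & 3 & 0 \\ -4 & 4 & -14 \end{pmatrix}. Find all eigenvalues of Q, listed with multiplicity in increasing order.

-6, -2, 3

Characteristic polynomial: p(μ) = μ^3 + 5μ^2 - 12μ - 36 = (μ - 3)(μ + 2)(μ + 6).
Roots (with multiplicity): -6, -2, 3.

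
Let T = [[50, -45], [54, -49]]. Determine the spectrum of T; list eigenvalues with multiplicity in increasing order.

Characteristic polynomial: p(μ) = μ^2 - μ - 20 = (μ - 5)(μ + 4).
Roots (with multiplicity): -4, 5.

-4, 5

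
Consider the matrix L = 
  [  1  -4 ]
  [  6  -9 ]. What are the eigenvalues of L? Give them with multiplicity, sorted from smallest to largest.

-5, -3

Characteristic polynomial: p(λ) = λ^2 + 8λ + 15 = (λ + 3)(λ + 5).
Roots (with multiplicity): -5, -3.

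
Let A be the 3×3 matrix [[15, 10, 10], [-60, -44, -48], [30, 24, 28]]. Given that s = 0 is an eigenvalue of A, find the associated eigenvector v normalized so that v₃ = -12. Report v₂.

24

A = [[15, 10, 10], [-60, -44, -48], [30, 24, 28]].
Solving (A)v = 0 gives the eigenspace spanned by (-8, 24, -12).
With v₃ = -12, v = (-8, 24, -12), so v₂ = 24.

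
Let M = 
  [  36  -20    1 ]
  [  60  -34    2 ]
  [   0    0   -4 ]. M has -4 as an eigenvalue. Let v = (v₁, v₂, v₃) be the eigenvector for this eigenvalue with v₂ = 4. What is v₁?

2

M + 4I = [[40, -20, 1], [60, -30, 2], [0, 0, 0]].
Solving (M + 4I)v = 0 gives the eigenspace spanned by (2, 4, 0).
With v₂ = 4, v = (2, 4, 0), so v₁ = 2.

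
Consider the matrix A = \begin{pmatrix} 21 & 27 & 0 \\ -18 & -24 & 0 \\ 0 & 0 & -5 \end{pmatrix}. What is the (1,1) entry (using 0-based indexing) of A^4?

3726

Characteristic polynomial: μ^3 + 8μ^2 - 3μ - 90 = (μ - 3)(μ + 5)(μ + 6), so the eigenvalues are -6, -5, 3.
μ=3: eigenvector (3, -2, 0).
μ=-6: eigenvector (-1, 1, 0).
μ=-5: eigenvector (0, 0, 1).
P = [[3, -1, 0], [-2, 1, 0], [0, 0, 1]], D = diag(3, -6, -5), P⁻¹ = [[1, 1, 0], [2, 3, 0], [0, 0, 1]].
A⁴ = P·diag(81, 1296, 625)·P⁻¹ = [[-2349, -3645, 0], [2430, 3726, 0], [0, 0, 625]].
The requested entry is 3726.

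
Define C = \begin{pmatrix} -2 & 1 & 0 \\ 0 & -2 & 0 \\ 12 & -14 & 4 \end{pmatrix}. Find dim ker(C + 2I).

1

C + 2I = [[0, 1, 0], [0, 0, 0], [12, -14, 6]].
This matrix has rank 2, so its null space has dimension 3 − 2 = 1.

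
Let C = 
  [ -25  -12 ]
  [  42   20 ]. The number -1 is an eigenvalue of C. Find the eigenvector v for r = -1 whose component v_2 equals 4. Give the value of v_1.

-2

C + 1I = [[-24, -12], [42, 21]].
Solving (C + 1I)v = 0 gives the eigenspace spanned by (-2, 4).
With v_2 = 4, v = (-2, 4), so v_1 = -2.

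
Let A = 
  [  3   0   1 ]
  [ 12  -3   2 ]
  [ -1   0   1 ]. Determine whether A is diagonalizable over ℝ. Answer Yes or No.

No

Characteristic polynomial: p(t) = t^3 - t^2 - 8t + 12 = (t - 2)^2(t + 3).
t = 2 has algebraic multiplicity 2; rank(A − 2I) = 2, so geometric multiplicity = 1.
Geometric multiplicity < algebraic multiplicity, so A is not diagonalizable.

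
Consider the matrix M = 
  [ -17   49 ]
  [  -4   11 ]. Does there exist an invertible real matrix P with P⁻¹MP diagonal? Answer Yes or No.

Characteristic polynomial: p(s) = s^2 + 6s + 9 = (s + 3)^2.
s = -3 has algebraic multiplicity 2; rank(M + 3I) = 1, so geometric multiplicity = 1.
Geometric multiplicity < algebraic multiplicity, so M is not diagonalizable.

No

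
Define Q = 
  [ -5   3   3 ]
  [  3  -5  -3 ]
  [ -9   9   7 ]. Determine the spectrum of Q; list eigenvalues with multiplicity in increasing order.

-2, -2, 1

Characteristic polynomial: p(μ) = μ^3 + 3μ^2 - 4 = (μ - 1)(μ + 2)^2.
Roots (with multiplicity): -2, -2, 1.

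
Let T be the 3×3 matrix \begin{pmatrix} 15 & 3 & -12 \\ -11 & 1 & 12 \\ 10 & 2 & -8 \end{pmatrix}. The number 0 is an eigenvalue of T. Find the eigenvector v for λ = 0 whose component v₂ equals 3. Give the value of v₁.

-3

T = [[15, 3, -12], [-11, 1, 12], [10, 2, -8]].
Solving (T)v = 0 gives the eigenspace spanned by (-3, 3, -3).
With v₂ = 3, v = (-3, 3, -3), so v₁ = -3.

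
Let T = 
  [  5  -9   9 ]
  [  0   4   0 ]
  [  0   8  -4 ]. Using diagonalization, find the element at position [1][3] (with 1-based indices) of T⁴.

Characteristic polynomial: r^3 - 5r^2 - 16r + 80 = (r - 5)(r - 4)(r + 4), so the eigenvalues are -4, 4, 5.
r=5: eigenvector (1, 0, 0).
r=-4: eigenvector (-1, 0, 1).
r=4: eigenvector (0, 1, 1).
P = [[1, -1, 0], [0, 0, 1], [0, 1, 1]], D = diag(5, -4, 4), P⁻¹ = [[1, -1, 1], [0, -1, 1], [0, 1, 0]].
T⁴ = P·diag(625, 256, 256)·P⁻¹ = [[625, -369, 369], [0, 256, 0], [0, 0, 256]].
The requested entry is 369.

369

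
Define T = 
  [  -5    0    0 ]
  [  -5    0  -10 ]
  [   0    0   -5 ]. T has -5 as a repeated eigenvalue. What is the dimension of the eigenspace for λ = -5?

T + 5I = [[0, 0, 0], [-5, 5, -10], [0, 0, 0]].
This matrix has rank 1, so its null space has dimension 3 − 1 = 2.

2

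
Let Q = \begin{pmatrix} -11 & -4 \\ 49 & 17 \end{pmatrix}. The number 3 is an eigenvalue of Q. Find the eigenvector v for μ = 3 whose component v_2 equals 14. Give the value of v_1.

-4

Q − 3I = [[-14, -4], [49, 14]].
Solving (Q − 3I)v = 0 gives the eigenspace spanned by (-4, 14).
With v_2 = 14, v = (-4, 14), so v_1 = -4.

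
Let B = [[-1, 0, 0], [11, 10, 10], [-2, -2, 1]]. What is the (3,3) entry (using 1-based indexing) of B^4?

Characteristic polynomial: r^3 - 10r^2 + 19r + 30 = (r - 6)(r - 5)(r + 1), so the eigenvalues are -1, 5, 6.
r=6: eigenvector (0, 5, -2).
r=5: eigenvector (0, -2, 1).
r=-1: eigenvector (-1, 1, 0).
P = [[0, 0, -1], [5, -2, 1], [-2, 1, 0]], D = diag(6, 5, -1), P⁻¹ = [[1, 1, 2], [2, 2, 5], [-1, 0, 0]].
B⁴ = P·diag(1296, 625, 1)·P⁻¹ = [[1, 0, 0], [3979, 3980, 6710], [-1342, -1342, -2059]].
The requested entry is -2059.

-2059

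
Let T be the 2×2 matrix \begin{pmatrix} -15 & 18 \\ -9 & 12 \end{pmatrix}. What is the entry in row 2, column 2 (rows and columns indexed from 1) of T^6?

Characteristic polynomial: r^2 + 3r - 18 = (r - 3)(r + 6), so the eigenvalues are -6, 3.
r=-6: eigenvector (-2, -1).
r=3: eigenvector (1, 1).
P = [[-2, 1], [-1, 1]], D = diag(-6, 3), P⁻¹ = [[-1, 1], [-1, 2]].
T⁶ = P·diag(46656, 729)·P⁻¹ = [[92583, -91854], [45927, -45198]].
The requested entry is -45198.

-45198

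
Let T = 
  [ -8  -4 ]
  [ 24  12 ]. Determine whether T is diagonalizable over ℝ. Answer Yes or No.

Yes

Characteristic polynomial: p(λ) = λ^2 - 4λ = λ(λ - 4).
All 2 eigenvalues are distinct, so T is diagonalizable.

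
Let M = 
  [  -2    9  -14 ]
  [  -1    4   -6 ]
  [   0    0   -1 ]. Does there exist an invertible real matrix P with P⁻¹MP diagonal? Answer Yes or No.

Characteristic polynomial: p(λ) = λ^3 - λ^2 - λ + 1 = (λ - 1)^2(λ + 1).
λ = 1 has algebraic multiplicity 2; rank(M − 1I) = 2, so geometric multiplicity = 1.
Geometric multiplicity < algebraic multiplicity, so M is not diagonalizable.

No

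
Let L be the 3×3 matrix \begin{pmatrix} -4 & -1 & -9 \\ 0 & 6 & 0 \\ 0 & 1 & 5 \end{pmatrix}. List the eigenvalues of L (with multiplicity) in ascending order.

Characteristic polynomial: p(r) = r^3 - 7r^2 - 14r + 120 = (r - 6)(r - 5)(r + 4).
Roots (with multiplicity): -4, 5, 6.

-4, 5, 6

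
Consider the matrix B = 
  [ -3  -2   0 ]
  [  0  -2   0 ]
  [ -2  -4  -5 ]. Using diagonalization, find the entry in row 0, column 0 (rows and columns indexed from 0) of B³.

-27

Characteristic polynomial: r^3 + 10r^2 + 31r + 30 = (r + 2)(r + 3)(r + 5), so the eigenvalues are -5, -3, -2.
r=-3: eigenvector (1, 0, -1).
r=-2: eigenvector (-2, 1, 0).
r=-5: eigenvector (0, 0, 1).
P = [[1, -2, 0], [0, 1, 0], [-1, 0, 1]], D = diag(-3, -2, -5), P⁻¹ = [[1, 2, 0], [0, 1, 0], [1, 2, 1]].
B³ = P·diag(-27, -8, -125)·P⁻¹ = [[-27, -38, 0], [0, -8, 0], [-98, -196, -125]].
The requested entry is -27.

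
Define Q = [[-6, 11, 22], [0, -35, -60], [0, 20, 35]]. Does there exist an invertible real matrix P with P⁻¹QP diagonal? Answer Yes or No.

Yes

Characteristic polynomial: p(μ) = μ^3 + 6μ^2 - 25μ - 150 = (μ - 5)(μ + 5)(μ + 6).
All 3 eigenvalues are distinct, so Q is diagonalizable.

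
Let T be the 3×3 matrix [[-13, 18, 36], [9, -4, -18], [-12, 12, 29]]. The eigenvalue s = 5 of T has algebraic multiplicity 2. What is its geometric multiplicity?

2

T − 5I = [[-18, 18, 36], [9, -9, -18], [-12, 12, 24]].
This matrix has rank 1, so its null space has dimension 3 − 1 = 2.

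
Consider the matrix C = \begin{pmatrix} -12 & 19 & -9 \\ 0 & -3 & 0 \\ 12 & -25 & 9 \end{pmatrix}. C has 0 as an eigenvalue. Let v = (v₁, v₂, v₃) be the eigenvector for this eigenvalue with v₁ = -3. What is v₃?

4

C = [[-12, 19, -9], [0, -3, 0], [12, -25, 9]].
Solving (C)v = 0 gives the eigenspace spanned by (-3, 0, 4).
With v₁ = -3, v = (-3, 0, 4), so v₃ = 4.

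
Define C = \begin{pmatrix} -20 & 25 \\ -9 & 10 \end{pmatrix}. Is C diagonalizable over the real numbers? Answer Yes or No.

Characteristic polynomial: p(μ) = μ^2 + 10μ + 25 = (μ + 5)^2.
μ = -5 has algebraic multiplicity 2; rank(C + 5I) = 1, so geometric multiplicity = 1.
Geometric multiplicity < algebraic multiplicity, so C is not diagonalizable.

No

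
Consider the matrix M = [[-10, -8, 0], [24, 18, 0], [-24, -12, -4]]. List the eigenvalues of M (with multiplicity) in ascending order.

Characteristic polynomial: p(λ) = λ^3 - 4λ^2 - 20λ + 48 = (λ - 6)(λ - 2)(λ + 4).
Roots (with multiplicity): -4, 2, 6.

-4, 2, 6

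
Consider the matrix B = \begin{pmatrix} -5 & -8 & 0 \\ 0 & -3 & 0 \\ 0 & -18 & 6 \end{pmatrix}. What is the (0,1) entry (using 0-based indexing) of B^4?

Characteristic polynomial: λ^3 + 2λ^2 - 33λ - 90 = (λ - 6)(λ + 3)(λ + 5), so the eigenvalues are -5, -3, 6.
λ=-5: eigenvector (1, 0, 0).
λ=6: eigenvector (0, 0, 1).
λ=-3: eigenvector (-4, 1, 2).
P = [[1, 0, -4], [0, 0, 1], [0, 1, 2]], D = diag(-5, 6, -3), P⁻¹ = [[1, 4, 0], [0, -2, 1], [0, 1, 0]].
B⁴ = P·diag(625, 1296, 81)·P⁻¹ = [[625, 2176, 0], [0, 81, 0], [0, -2430, 1296]].
The requested entry is 2176.

2176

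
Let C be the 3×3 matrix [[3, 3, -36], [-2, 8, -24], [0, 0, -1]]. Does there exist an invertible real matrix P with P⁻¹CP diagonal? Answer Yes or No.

Characteristic polynomial: p(t) = t^3 - 10t^2 + 19t + 30 = (t - 6)(t - 5)(t + 1).
All 3 eigenvalues are distinct, so C is diagonalizable.

Yes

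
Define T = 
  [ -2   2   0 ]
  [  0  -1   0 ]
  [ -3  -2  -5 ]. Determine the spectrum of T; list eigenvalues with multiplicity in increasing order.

-5, -2, -1

Characteristic polynomial: p(μ) = μ^3 + 8μ^2 + 17μ + 10 = (μ + 1)(μ + 2)(μ + 5).
Roots (with multiplicity): -5, -2, -1.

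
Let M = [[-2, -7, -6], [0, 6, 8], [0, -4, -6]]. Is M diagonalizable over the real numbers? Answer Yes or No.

Characteristic polynomial: p(λ) = λ^3 + 2λ^2 - 4λ - 8 = (λ - 2)(λ + 2)^2.
λ = -2 has algebraic multiplicity 2; rank(M + 2I) = 2, so geometric multiplicity = 1.
Geometric multiplicity < algebraic multiplicity, so M is not diagonalizable.

No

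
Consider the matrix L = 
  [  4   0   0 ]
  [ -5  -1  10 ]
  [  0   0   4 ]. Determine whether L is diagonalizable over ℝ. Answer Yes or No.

Yes

Characteristic polynomial: p(t) = t^3 - 7t^2 + 8t + 16 = (t - 4)^2(t + 1).
t = 4 has algebraic multiplicity 2; rank(L − 4I) = 1, so geometric multiplicity = 2.
Every eigenvalue has geometric = algebraic multiplicity, so L is diagonalizable.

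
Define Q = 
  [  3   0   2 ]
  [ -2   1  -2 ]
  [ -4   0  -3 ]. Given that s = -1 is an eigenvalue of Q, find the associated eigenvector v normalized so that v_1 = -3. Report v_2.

Q + 1I = [[4, 0, 2], [-2, 2, -2], [-4, 0, -2]].
Solving (Q + 1I)v = 0 gives the eigenspace spanned by (-3, 3, 6).
With v_1 = -3, v = (-3, 3, 6), so v_2 = 3.

3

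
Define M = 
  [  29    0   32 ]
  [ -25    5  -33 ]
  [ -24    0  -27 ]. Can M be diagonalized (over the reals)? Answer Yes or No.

No

Characteristic polynomial: p(s) = s^3 - 7s^2 - 5s + 75 = (s - 5)^2(s + 3).
s = 5 has algebraic multiplicity 2; rank(M − 5I) = 2, so geometric multiplicity = 1.
Geometric multiplicity < algebraic multiplicity, so M is not diagonalizable.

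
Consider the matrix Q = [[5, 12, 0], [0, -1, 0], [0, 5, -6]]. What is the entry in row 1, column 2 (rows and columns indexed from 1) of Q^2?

48

Characteristic polynomial: r^3 + 2r^2 - 29r - 30 = (r - 5)(r + 1)(r + 6), so the eigenvalues are -6, -1, 5.
r=5: eigenvector (1, 0, 0).
r=-1: eigenvector (-2, 1, 1).
r=-6: eigenvector (0, 0, 1).
P = [[1, -2, 0], [0, 1, 0], [0, 1, 1]], D = diag(5, -1, -6), P⁻¹ = [[1, 2, 0], [0, 1, 0], [0, -1, 1]].
Q² = P·diag(25, 1, 36)·P⁻¹ = [[25, 48, 0], [0, 1, 0], [0, -35, 36]].
The requested entry is 48.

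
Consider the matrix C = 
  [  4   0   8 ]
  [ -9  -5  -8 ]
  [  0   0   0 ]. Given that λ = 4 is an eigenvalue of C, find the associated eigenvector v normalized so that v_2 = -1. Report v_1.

C − 4I = [[0, 0, 8], [-9, -9, -8], [0, 0, -4]].
Solving (C − 4I)v = 0 gives the eigenspace spanned by (1, -1, 0).
With v_2 = -1, v = (1, -1, 0), so v_1 = 1.

1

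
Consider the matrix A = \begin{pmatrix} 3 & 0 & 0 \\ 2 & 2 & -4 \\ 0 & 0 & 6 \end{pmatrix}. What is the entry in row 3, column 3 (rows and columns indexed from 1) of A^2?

Characteristic polynomial: r^3 - 11r^2 + 36r - 36 = (r - 6)(r - 3)(r - 2), so the eigenvalues are 2, 3, 6.
r=3: eigenvector (1, 2, 0).
r=2: eigenvector (0, 1, 0).
r=6: eigenvector (0, -1, 1).
P = [[1, 0, 0], [2, 1, -1], [0, 0, 1]], D = diag(3, 2, 6), P⁻¹ = [[1, 0, 0], [-2, 1, 1], [0, 0, 1]].
A² = P·diag(9, 4, 36)·P⁻¹ = [[9, 0, 0], [10, 4, -32], [0, 0, 36]].
The requested entry is 36.

36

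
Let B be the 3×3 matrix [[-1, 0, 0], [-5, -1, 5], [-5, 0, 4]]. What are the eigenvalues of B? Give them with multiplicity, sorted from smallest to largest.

Characteristic polynomial: p(r) = r^3 - 2r^2 - 7r - 4 = (r - 4)(r + 1)^2.
Roots (with multiplicity): -1, -1, 4.

-1, -1, 4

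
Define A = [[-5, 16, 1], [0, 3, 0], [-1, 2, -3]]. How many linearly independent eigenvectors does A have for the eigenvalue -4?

1

A + 4I = [[-1, 16, 1], [0, 7, 0], [-1, 2, 1]].
This matrix has rank 2, so its null space has dimension 3 − 2 = 1.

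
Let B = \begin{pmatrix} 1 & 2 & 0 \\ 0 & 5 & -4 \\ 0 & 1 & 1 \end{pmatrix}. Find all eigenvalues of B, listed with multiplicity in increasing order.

1, 3, 3

Characteristic polynomial: p(t) = t^3 - 7t^2 + 15t - 9 = (t - 3)^2(t - 1).
Roots (with multiplicity): 1, 3, 3.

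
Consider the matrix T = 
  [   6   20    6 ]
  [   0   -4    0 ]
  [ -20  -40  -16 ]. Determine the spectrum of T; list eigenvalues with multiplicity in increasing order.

-6, -4, -4

Characteristic polynomial: p(μ) = μ^3 + 14μ^2 + 64μ + 96 = (μ + 4)^2(μ + 6).
Roots (with multiplicity): -6, -4, -4.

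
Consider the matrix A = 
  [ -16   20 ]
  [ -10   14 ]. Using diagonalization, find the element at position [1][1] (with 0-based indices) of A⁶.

Characteristic polynomial: s^2 + 2s - 24 = (s - 4)(s + 6), so the eigenvalues are -6, 4.
s=-6: eigenvector (2, 1).
s=4: eigenvector (1, 1).
P = [[2, 1], [1, 1]], D = diag(-6, 4), P⁻¹ = [[1, -1], [-1, 2]].
A⁶ = P·diag(46656, 4096)·P⁻¹ = [[89216, -85120], [42560, -38464]].
The requested entry is -38464.

-38464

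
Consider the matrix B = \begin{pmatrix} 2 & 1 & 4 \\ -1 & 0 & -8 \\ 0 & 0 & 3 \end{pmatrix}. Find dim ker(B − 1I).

1

B − 1I = [[1, 1, 4], [-1, -1, -8], [0, 0, 2]].
This matrix has rank 2, so its null space has dimension 3 − 2 = 1.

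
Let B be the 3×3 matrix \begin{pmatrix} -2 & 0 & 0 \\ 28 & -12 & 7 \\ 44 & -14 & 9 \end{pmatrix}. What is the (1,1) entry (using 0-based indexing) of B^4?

1234

Characteristic polynomial: s^3 + 5s^2 - 4s - 20 = (s - 2)(s + 2)(s + 5), so the eigenvalues are -5, -2, 2.
s=-2: eigenvector (1, 0, -4).
s=2: eigenvector (0, 1, 2).
s=-5: eigenvector (0, -1, -1).
P = [[1, 0, 0], [0, 1, -1], [-4, 2, -1]], D = diag(-2, 2, -5), P⁻¹ = [[1, 0, 0], [4, -1, 1], [4, -2, 1]].
B⁴ = P·diag(16, 16, 625)·P⁻¹ = [[16, 0, 0], [-2436, 1234, -609], [-2436, 1218, -593]].
The requested entry is 1234.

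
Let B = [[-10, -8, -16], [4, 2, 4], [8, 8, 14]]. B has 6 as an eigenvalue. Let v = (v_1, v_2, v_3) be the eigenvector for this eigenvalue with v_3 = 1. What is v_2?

B − 6I = [[-16, -8, -16], [4, -4, 4], [8, 8, 8]].
Solving (B − 6I)v = 0 gives the eigenspace spanned by (-1, 0, 1).
With v_3 = 1, v = (-1, 0, 1), so v_2 = 0.

0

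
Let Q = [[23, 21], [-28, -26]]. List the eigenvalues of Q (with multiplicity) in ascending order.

Characteristic polynomial: p(s) = s^2 + 3s - 10 = (s - 2)(s + 5).
Roots (with multiplicity): -5, 2.

-5, 2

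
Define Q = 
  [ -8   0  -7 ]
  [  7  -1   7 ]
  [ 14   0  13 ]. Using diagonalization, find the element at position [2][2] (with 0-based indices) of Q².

71

Characteristic polynomial: t^3 - 4t^2 - 11t - 6 = (t - 6)(t + 1)^2, so the eigenvalues are -1, -1, 6.
t=6: eigenvector (-1, 1, 2).
t=-1: eigenvector (-2, 1, 2).
t=-1: eigenvector (-1, 0, 1).
P = [[-1, -2, -1], [1, 1, 0], [2, 2, 1]], D = diag(6, -1, -1), P⁻¹ = [[1, 0, 1], [-1, 1, -1], [0, -2, 1]].
Q² = P·diag(36, 1, 1)·P⁻¹ = [[-34, 0, -35], [35, 1, 35], [70, 0, 71]].
The requested entry is 71.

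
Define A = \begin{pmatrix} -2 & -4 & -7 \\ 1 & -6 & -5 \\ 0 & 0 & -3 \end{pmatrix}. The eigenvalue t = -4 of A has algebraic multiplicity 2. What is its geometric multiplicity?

A + 4I = [[2, -4, -7], [1, -2, -5], [0, 0, 1]].
This matrix has rank 2, so its null space has dimension 3 − 2 = 1.

1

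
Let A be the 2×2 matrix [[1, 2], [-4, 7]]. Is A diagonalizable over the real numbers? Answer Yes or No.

Yes

Characteristic polynomial: p(λ) = λ^2 - 8λ + 15 = (λ - 5)(λ - 3).
All 2 eigenvalues are distinct, so A is diagonalizable.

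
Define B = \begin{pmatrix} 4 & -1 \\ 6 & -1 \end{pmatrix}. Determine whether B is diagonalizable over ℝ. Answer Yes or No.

Yes

Characteristic polynomial: p(t) = t^2 - 3t + 2 = (t - 2)(t - 1).
All 2 eigenvalues are distinct, so B is diagonalizable.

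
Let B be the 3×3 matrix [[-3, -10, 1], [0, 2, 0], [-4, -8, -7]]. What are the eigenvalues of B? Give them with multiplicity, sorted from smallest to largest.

-5, -5, 2

Characteristic polynomial: p(μ) = μ^3 + 8μ^2 + 5μ - 50 = (μ - 2)(μ + 5)^2.
Roots (with multiplicity): -5, -5, 2.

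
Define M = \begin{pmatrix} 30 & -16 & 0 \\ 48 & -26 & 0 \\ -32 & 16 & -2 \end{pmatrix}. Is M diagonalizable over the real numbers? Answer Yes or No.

Characteristic polynomial: p(r) = r^3 - 2r^2 - 20r - 24 = (r - 6)(r + 2)^2.
r = -2 has algebraic multiplicity 2; rank(M + 2I) = 1, so geometric multiplicity = 2.
Every eigenvalue has geometric = algebraic multiplicity, so M is diagonalizable.

Yes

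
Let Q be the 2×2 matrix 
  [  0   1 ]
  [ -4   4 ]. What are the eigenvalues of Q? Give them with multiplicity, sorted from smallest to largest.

2, 2

Characteristic polynomial: p(s) = s^2 - 4s + 4 = (s - 2)^2.
Roots (with multiplicity): 2, 2.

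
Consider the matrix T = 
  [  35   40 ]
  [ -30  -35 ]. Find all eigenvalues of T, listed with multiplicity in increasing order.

Characteristic polynomial: p(s) = s^2 - 25 = (s - 5)(s + 5).
Roots (with multiplicity): -5, 5.

-5, 5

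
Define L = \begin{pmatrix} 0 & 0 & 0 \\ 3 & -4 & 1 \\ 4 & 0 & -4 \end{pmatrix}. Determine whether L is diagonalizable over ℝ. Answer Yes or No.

No

Characteristic polynomial: p(μ) = μ^3 + 8μ^2 + 16μ = μ(μ + 4)^2.
μ = -4 has algebraic multiplicity 2; rank(L + 4I) = 2, so geometric multiplicity = 1.
Geometric multiplicity < algebraic multiplicity, so L is not diagonalizable.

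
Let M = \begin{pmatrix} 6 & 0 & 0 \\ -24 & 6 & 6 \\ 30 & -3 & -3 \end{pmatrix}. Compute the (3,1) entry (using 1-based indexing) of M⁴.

Characteristic polynomial: s^3 - 9s^2 + 18s = s(s - 6)(s - 3), so the eigenvalues are 0, 3, 6.
s=6: eigenvector (1, -2, 4).
s=3: eigenvector (0, 2, -1).
s=0: eigenvector (0, -1, 1).
P = [[1, 0, 0], [-2, 2, -1], [4, -1, 1]], D = diag(6, 3, 0), P⁻¹ = [[1, 0, 0], [-2, 1, 1], [-6, 1, 2]].
M⁴ = P·diag(1296, 81, 0)·P⁻¹ = [[1296, 0, 0], [-2916, 162, 162], [5346, -81, -81]].
The requested entry is 5346.

5346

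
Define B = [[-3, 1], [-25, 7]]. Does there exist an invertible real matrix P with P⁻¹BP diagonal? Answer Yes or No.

No

Characteristic polynomial: p(r) = r^2 - 4r + 4 = (r - 2)^2.
r = 2 has algebraic multiplicity 2; rank(B − 2I) = 1, so geometric multiplicity = 1.
Geometric multiplicity < algebraic multiplicity, so B is not diagonalizable.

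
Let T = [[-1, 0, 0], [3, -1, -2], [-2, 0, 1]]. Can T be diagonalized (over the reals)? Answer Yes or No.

No

Characteristic polynomial: p(μ) = μ^3 + μ^2 - μ - 1 = (μ - 1)(μ + 1)^2.
μ = -1 has algebraic multiplicity 2; rank(T + 1I) = 2, so geometric multiplicity = 1.
Geometric multiplicity < algebraic multiplicity, so T is not diagonalizable.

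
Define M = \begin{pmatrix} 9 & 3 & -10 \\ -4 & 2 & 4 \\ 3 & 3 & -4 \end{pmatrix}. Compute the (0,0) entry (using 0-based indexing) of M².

Characteristic polynomial: r^3 - 7r^2 + 4r + 12 = (r - 6)(r - 2)(r + 1), so the eigenvalues are -1, 2, 6.
r=6: eigenvector (1, -1, 0).
r=2: eigenvector (1, 1, 1).
r=-1: eigenvector (1, 0, 1).
P = [[1, 1, 1], [-1, 1, 0], [0, 1, 1]], D = diag(6, 2, -1), P⁻¹ = [[1, 0, -1], [1, 1, -1], [-1, -1, 2]].
M² = P·diag(36, 4, 1)·P⁻¹ = [[39, 3, -38], [-32, 4, 32], [3, 3, -2]].
The requested entry is 39.

39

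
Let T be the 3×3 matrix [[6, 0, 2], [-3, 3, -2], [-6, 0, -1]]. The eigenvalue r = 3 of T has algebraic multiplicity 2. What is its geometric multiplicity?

2

T − 3I = [[3, 0, 2], [-3, 0, -2], [-6, 0, -4]].
This matrix has rank 1, so its null space has dimension 3 − 1 = 2.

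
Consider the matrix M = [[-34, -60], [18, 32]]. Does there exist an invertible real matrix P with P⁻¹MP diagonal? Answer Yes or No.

Yes

Characteristic polynomial: p(s) = s^2 + 2s - 8 = (s - 2)(s + 4).
All 2 eigenvalues are distinct, so M is diagonalizable.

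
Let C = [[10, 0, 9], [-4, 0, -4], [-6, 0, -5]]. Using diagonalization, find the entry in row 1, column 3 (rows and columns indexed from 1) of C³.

Characteristic polynomial: r^3 - 5r^2 + 4r = r(r - 4)(r - 1), so the eigenvalues are 0, 1, 4.
r=4: eigenvector (3, -1, -2).
r=0: eigenvector (0, 1, 0).
r=1: eigenvector (-1, 0, 1).
P = [[3, 0, -1], [-1, 1, 0], [-2, 0, 1]], D = diag(4, 0, 1), P⁻¹ = [[1, 0, 1], [1, 1, 1], [2, 0, 3]].
C³ = P·diag(64, 0, 1)·P⁻¹ = [[190, 0, 189], [-64, 0, -64], [-126, 0, -125]].
The requested entry is 189.

189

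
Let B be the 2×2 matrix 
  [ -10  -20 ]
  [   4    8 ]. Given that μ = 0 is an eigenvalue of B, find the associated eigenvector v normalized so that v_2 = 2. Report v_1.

B = [[-10, -20], [4, 8]].
Solving (B)v = 0 gives the eigenspace spanned by (-4, 2).
With v_2 = 2, v = (-4, 2), so v_1 = -4.

-4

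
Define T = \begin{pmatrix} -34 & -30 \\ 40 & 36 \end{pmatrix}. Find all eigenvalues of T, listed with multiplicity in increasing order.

-4, 6

Characteristic polynomial: p(λ) = λ^2 - 2λ - 24 = (λ - 6)(λ + 4).
Roots (with multiplicity): -4, 6.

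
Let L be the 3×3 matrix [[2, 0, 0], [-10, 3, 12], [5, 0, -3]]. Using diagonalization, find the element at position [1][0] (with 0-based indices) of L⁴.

Characteristic polynomial: μ^3 - 2μ^2 - 9μ + 18 = (μ - 3)(μ - 2)(μ + 3), so the eigenvalues are -3, 2, 3.
μ=-3: eigenvector (0, -2, 1).
μ=3: eigenvector (0, 1, 0).
μ=2: eigenvector (1, -2, 1).
P = [[0, 0, 1], [-2, 1, -2], [1, 0, 1]], D = diag(-3, 3, 2), P⁻¹ = [[-1, 0, 1], [0, 1, 2], [1, 0, 0]].
L⁴ = P·diag(81, 81, 16)·P⁻¹ = [[16, 0, 0], [130, 81, 0], [-65, 0, 81]].
The requested entry is 130.

130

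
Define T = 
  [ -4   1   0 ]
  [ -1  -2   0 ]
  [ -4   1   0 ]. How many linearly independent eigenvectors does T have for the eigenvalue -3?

1

T + 3I = [[-1, 1, 0], [-1, 1, 0], [-4, 1, 3]].
This matrix has rank 2, so its null space has dimension 3 − 2 = 1.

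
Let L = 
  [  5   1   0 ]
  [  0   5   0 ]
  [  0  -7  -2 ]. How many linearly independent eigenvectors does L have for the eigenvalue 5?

L − 5I = [[0, 1, 0], [0, 0, 0], [0, -7, -7]].
This matrix has rank 2, so its null space has dimension 3 − 2 = 1.

1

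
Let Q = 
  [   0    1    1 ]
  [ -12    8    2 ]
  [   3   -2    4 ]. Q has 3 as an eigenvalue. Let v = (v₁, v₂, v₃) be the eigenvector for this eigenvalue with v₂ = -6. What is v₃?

Q − 3I = [[-3, 1, 1], [-12, 5, 2], [3, -2, 1]].
Solving (Q − 3I)v = 0 gives the eigenspace spanned by (-3, -6, -3).
With v₂ = -6, v = (-3, -6, -3), so v₃ = -3.

-3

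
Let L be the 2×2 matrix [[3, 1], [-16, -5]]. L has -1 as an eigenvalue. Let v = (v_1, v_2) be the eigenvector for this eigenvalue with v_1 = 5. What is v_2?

-20

L + 1I = [[4, 1], [-16, -4]].
Solving (L + 1I)v = 0 gives the eigenspace spanned by (5, -20).
With v_1 = 5, v = (5, -20), so v_2 = -20.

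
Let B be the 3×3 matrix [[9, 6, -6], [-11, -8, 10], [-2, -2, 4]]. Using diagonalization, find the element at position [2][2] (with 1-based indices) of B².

Characteristic polynomial: t^3 - 5t^2 + 6t = t(t - 3)(t - 2), so the eigenvalues are 0, 2, 3.
t=0: eigenvector (-2, 4, 1).
t=3: eigenvector (1, -1, 0).
t=2: eigenvector (0, 1, 1).
P = [[-2, 1, 0], [4, -1, 1], [1, 0, 1]], D = diag(0, 3, 2), P⁻¹ = [[1, 1, -1], [3, 2, -2], [-1, -1, 2]].
B² = P·diag(0, 9, 4)·P⁻¹ = [[27, 18, -18], [-31, -22, 26], [-4, -4, 8]].
The requested entry is -22.

-22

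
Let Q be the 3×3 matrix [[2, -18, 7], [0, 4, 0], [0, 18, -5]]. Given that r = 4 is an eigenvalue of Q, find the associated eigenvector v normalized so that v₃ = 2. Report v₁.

Q − 4I = [[-2, -18, 7], [0, 0, 0], [0, 18, -9]].
Solving (Q − 4I)v = 0 gives the eigenspace spanned by (-2, 1, 2).
With v₃ = 2, v = (-2, 1, 2), so v₁ = -2.

-2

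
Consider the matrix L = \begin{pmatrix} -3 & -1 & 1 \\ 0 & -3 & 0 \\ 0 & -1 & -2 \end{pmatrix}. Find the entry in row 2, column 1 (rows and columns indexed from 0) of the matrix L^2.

Characteristic polynomial: t^3 + 8t^2 + 21t + 18 = (t + 2)(t + 3)^2, so the eigenvalues are -3, -3, -2.
t=-3: eigenvector (1, 0, 0).
t=-3: eigenvector (2, 1, 1).
t=-2: eigenvector (1, 0, 1).
P = [[1, 2, 1], [0, 1, 0], [0, 1, 1]], D = diag(-3, -3, -2), P⁻¹ = [[1, -1, -1], [0, 1, 0], [0, -1, 1]].
L² = P·diag(9, 9, 4)·P⁻¹ = [[9, 5, -5], [0, 9, 0], [0, 5, 4]].
The requested entry is 5.

5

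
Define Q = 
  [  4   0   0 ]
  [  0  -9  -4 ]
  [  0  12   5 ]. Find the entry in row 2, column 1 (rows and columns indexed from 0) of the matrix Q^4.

Characteristic polynomial: t^3 - 13t - 12 = (t - 4)(t + 1)(t + 3), so the eigenvalues are -3, -1, 4.
t=-1: eigenvector (0, 1, -2).
t=4: eigenvector (1, 0, 0).
t=-3: eigenvector (0, 2, -3).
P = [[0, 1, 0], [1, 0, 2], [-2, 0, -3]], D = diag(-1, 4, -3), P⁻¹ = [[0, -3, -2], [1, 0, 0], [0, 2, 1]].
Q⁴ = P·diag(1, 256, 81)·P⁻¹ = [[256, 0, 0], [0, 321, 160], [0, -480, -239]].
The requested entry is -480.

-480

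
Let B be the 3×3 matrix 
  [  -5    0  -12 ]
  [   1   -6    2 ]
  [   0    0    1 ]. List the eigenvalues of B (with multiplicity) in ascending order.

Characteristic polynomial: p(r) = r^3 + 10r^2 + 19r - 30 = (r - 1)(r + 5)(r + 6).
Roots (with multiplicity): -6, -5, 1.

-6, -5, 1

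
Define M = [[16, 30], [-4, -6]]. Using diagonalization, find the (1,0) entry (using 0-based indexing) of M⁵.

Characteristic polynomial: t^2 - 10t + 24 = (t - 6)(t - 4), so the eigenvalues are 4, 6.
t=4: eigenvector (-5, 2).
t=6: eigenvector (-3, 1).
P = [[-5, -3], [2, 1]], D = diag(4, 6), P⁻¹ = [[1, 3], [-2, -5]].
M⁵ = P·diag(1024, 7776)·P⁻¹ = [[41536, 101280], [-13504, -32736]].
The requested entry is -13504.

-13504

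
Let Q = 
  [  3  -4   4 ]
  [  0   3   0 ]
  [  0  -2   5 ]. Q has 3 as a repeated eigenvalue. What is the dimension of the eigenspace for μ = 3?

2

Q − 3I = [[0, -4, 4], [0, 0, 0], [0, -2, 2]].
This matrix has rank 1, so its null space has dimension 3 − 1 = 2.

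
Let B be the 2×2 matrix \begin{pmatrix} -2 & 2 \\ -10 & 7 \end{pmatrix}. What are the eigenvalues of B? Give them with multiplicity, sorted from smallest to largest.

2, 3

Characteristic polynomial: p(r) = r^2 - 5r + 6 = (r - 3)(r - 2).
Roots (with multiplicity): 2, 3.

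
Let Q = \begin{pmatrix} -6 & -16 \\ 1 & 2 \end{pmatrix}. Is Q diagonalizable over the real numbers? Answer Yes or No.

Characteristic polynomial: p(λ) = λ^2 + 4λ + 4 = (λ + 2)^2.
λ = -2 has algebraic multiplicity 2; rank(Q + 2I) = 1, so geometric multiplicity = 1.
Geometric multiplicity < algebraic multiplicity, so Q is not diagonalizable.

No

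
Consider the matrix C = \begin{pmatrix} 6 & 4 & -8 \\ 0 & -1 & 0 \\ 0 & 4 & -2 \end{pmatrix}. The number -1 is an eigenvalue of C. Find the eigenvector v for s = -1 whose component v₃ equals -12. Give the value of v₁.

C + 1I = [[7, 4, -8], [0, 0, 0], [0, 4, -1]].
Solving (C + 1I)v = 0 gives the eigenspace spanned by (-12, -3, -12).
With v₃ = -12, v = (-12, -3, -12), so v₁ = -12.

-12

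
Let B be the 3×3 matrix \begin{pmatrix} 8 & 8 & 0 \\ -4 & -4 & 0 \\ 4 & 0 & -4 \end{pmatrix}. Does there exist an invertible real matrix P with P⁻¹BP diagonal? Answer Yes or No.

Characteristic polynomial: p(λ) = λ^3 - 16λ = λ(λ - 4)(λ + 4).
All 3 eigenvalues are distinct, so B is diagonalizable.

Yes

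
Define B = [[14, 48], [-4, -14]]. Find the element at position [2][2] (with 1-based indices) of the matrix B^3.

-56

Characteristic polynomial: t^2 - 4 = (t - 2)(t + 2), so the eigenvalues are -2, 2.
t=-2: eigenvector (-3, 1).
t=2: eigenvector (4, -1).
P = [[-3, 4], [1, -1]], D = diag(-2, 2), P⁻¹ = [[1, 4], [1, 3]].
B³ = P·diag(-8, 8)·P⁻¹ = [[56, 192], [-16, -56]].
The requested entry is -56.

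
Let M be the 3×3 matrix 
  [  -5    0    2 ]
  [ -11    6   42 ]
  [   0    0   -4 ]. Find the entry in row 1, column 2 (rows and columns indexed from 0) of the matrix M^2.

Characteristic polynomial: t^3 + 3t^2 - 34t - 120 = (t - 6)(t + 4)(t + 5), so the eigenvalues are -5, -4, 6.
t=6: eigenvector (0, 1, 0).
t=-5: eigenvector (1, 1, 0).
t=-4: eigenvector (2, -2, 1).
P = [[0, 1, 2], [1, 1, -2], [0, 0, 1]], D = diag(6, -5, -4), P⁻¹ = [[-1, 1, 4], [1, 0, -2], [0, 0, 1]].
M² = P·diag(36, 25, 16)·P⁻¹ = [[25, 0, -18], [-11, 36, 62], [0, 0, 16]].
The requested entry is 62.

62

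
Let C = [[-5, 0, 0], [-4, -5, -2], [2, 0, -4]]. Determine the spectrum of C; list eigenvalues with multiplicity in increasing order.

Characteristic polynomial: p(μ) = μ^3 + 14μ^2 + 65μ + 100 = (μ + 4)(μ + 5)^2.
Roots (with multiplicity): -5, -5, -4.

-5, -5, -4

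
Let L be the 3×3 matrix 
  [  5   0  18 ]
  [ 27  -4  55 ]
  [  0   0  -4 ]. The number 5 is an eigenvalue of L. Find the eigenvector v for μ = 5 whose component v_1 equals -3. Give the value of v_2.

-9

L − 5I = [[0, 0, 18], [27, -9, 55], [0, 0, -9]].
Solving (L − 5I)v = 0 gives the eigenspace spanned by (-3, -9, 0).
With v_1 = -3, v = (-3, -9, 0), so v_2 = -9.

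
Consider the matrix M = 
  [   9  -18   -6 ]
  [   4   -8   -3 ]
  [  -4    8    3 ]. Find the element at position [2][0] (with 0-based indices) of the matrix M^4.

-160

Characteristic polynomial: s^3 - 4s^2 + 3s = s(s - 3)(s - 1), so the eigenvalues are 0, 1, 3.
s=1: eigenvector (-3, -2, 2).
s=3: eigenvector (-2, -1, 1).
s=0: eigenvector (2, 1, 0).
P = [[-3, -2, 2], [-2, -1, 1], [2, 1, 0]], D = diag(1, 3, 0), P⁻¹ = [[1, -2, 0], [-2, 4, 1], [0, 1, 1]].
M⁴ = P·diag(1, 81, 0)·P⁻¹ = [[321, -642, -162], [160, -320, -81], [-160, 320, 81]].
The requested entry is -160.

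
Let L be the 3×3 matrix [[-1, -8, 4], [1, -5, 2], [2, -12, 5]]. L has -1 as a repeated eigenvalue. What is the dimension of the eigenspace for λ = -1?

L + 1I = [[0, -8, 4], [1, -4, 2], [2, -12, 6]].
This matrix has rank 2, so its null space has dimension 3 − 2 = 1.

1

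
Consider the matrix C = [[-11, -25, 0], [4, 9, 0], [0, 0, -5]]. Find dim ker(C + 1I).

C + 1I = [[-10, -25, 0], [4, 10, 0], [0, 0, -4]].
This matrix has rank 2, so its null space has dimension 3 − 2 = 1.

1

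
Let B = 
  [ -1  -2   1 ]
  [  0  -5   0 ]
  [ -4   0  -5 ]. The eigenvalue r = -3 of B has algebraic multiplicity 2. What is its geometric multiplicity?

B + 3I = [[2, -2, 1], [0, -2, 0], [-4, 0, -2]].
This matrix has rank 2, so its null space has dimension 3 − 2 = 1.

1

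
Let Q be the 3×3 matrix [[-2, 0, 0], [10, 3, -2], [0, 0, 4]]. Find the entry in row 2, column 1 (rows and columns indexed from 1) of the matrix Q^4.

Characteristic polynomial: r^3 - 5r^2 - 2r + 24 = (r - 4)(r - 3)(r + 2), so the eigenvalues are -2, 3, 4.
r=4: eigenvector (0, -2, 1).
r=3: eigenvector (0, 1, 0).
r=-2: eigenvector (1, -2, 0).
P = [[0, 0, 1], [-2, 1, -2], [1, 0, 0]], D = diag(4, 3, -2), P⁻¹ = [[0, 0, 1], [2, 1, 2], [1, 0, 0]].
Q⁴ = P·diag(256, 81, 16)·P⁻¹ = [[16, 0, 0], [130, 81, -350], [0, 0, 256]].
The requested entry is 130.

130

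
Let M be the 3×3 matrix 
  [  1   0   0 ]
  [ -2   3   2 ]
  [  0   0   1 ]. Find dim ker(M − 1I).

M − 1I = [[0, 0, 0], [-2, 2, 2], [0, 0, 0]].
This matrix has rank 1, so its null space has dimension 3 − 1 = 2.

2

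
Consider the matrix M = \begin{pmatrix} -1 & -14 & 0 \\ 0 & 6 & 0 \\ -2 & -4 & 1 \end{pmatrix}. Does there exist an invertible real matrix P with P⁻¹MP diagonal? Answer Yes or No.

Characteristic polynomial: p(s) = s^3 - 6s^2 - s + 6 = (s - 6)(s - 1)(s + 1).
All 3 eigenvalues are distinct, so M is diagonalizable.

Yes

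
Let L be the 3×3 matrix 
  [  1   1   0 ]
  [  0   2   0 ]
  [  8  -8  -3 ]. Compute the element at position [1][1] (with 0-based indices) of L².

Characteristic polynomial: s^3 - 7s + 6 = (s - 2)(s - 1)(s + 3), so the eigenvalues are -3, 1, 2.
s=2: eigenvector (1, 1, 0).
s=1: eigenvector (1, 0, 2).
s=-3: eigenvector (0, 0, 1).
P = [[1, 1, 0], [1, 0, 0], [0, 2, 1]], D = diag(2, 1, -3), P⁻¹ = [[0, 1, 0], [1, -1, 0], [-2, 2, 1]].
L² = P·diag(4, 1, 9)·P⁻¹ = [[1, 3, 0], [0, 4, 0], [-16, 16, 9]].
The requested entry is 4.

4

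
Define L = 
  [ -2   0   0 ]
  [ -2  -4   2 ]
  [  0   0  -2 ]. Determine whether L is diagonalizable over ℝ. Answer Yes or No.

Yes

Characteristic polynomial: p(r) = r^3 + 8r^2 + 20r + 16 = (r + 2)^2(r + 4).
r = -2 has algebraic multiplicity 2; rank(L + 2I) = 1, so geometric multiplicity = 2.
Every eigenvalue has geometric = algebraic multiplicity, so L is diagonalizable.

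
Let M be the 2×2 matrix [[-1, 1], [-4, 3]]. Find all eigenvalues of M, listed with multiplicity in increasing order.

1, 1

Characteristic polynomial: p(r) = r^2 - 2r + 1 = (r - 1)^2.
Roots (with multiplicity): 1, 1.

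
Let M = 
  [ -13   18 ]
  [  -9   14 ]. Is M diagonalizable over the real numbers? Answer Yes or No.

Characteristic polynomial: p(t) = t^2 - t - 20 = (t - 5)(t + 4).
All 2 eigenvalues are distinct, so M is diagonalizable.

Yes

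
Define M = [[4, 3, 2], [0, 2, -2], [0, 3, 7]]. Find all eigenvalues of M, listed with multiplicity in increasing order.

4, 4, 5

Characteristic polynomial: p(λ) = λ^3 - 13λ^2 + 56λ - 80 = (λ - 5)(λ - 4)^2.
Roots (with multiplicity): 4, 4, 5.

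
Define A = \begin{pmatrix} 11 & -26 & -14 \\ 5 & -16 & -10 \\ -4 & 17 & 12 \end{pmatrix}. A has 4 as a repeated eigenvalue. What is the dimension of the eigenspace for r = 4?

1

A − 4I = [[7, -26, -14], [5, -20, -10], [-4, 17, 8]].
This matrix has rank 2, so its null space has dimension 3 − 2 = 1.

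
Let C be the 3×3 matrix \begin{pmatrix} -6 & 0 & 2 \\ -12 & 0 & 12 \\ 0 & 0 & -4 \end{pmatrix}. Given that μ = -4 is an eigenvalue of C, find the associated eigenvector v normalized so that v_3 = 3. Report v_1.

3

C + 4I = [[-2, 0, 2], [-12, 4, 12], [0, 0, 0]].
Solving (C + 4I)v = 0 gives the eigenspace spanned by (3, 0, 3).
With v_3 = 3, v = (3, 0, 3), so v_1 = 3.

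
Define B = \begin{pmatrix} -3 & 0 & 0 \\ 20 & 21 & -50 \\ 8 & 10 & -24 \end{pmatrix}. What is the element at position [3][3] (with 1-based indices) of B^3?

Characteristic polynomial: λ^3 + 6λ^2 + 5λ - 12 = (λ - 1)(λ + 3)(λ + 4), so the eigenvalues are -4, -3, 1.
λ=-3: eigenvector (1, -5, -2).
λ=1: eigenvector (0, 5, 2).
λ=-4: eigenvector (0, 2, 1).
P = [[1, 0, 0], [-5, 5, 2], [-2, 2, 1]], D = diag(-3, 1, -4), P⁻¹ = [[1, 0, 0], [1, 1, -2], [0, -2, 5]].
B³ = P·diag(-27, 1, -64)·P⁻¹ = [[-27, 0, 0], [140, 261, -650], [56, 130, -324]].
The requested entry is -324.

-324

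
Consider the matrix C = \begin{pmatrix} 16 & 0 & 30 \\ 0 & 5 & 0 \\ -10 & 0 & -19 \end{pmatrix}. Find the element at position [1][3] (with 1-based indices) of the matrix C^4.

Characteristic polynomial: r^3 - 2r^2 - 19r + 20 = (r - 5)(r - 1)(r + 4), so the eigenvalues are -4, 1, 5.
r=-4: eigenvector (-3, 0, 2).
r=5: eigenvector (0, 1, 0).
r=1: eigenvector (-2, 0, 1).
P = [[-3, 0, -2], [0, 1, 0], [2, 0, 1]], D = diag(-4, 5, 1), P⁻¹ = [[1, 0, 2], [0, 1, 0], [-2, 0, -3]].
C⁴ = P·diag(256, 625, 1)·P⁻¹ = [[-764, 0, -1530], [0, 625, 0], [510, 0, 1021]].
The requested entry is -1530.

-1530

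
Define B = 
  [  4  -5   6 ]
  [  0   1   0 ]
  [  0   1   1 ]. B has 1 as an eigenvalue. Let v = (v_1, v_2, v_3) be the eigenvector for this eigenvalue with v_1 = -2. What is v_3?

B − 1I = [[3, -5, 6], [0, 0, 0], [0, 1, 0]].
Solving (B − 1I)v = 0 gives the eigenspace spanned by (-2, 0, 1).
With v_1 = -2, v = (-2, 0, 1), so v_3 = 1.

1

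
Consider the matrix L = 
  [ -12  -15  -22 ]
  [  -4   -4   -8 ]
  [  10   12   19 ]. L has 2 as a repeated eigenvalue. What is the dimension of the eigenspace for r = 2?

1

L − 2I = [[-14, -15, -22], [-4, -6, -8], [10, 12, 17]].
This matrix has rank 2, so its null space has dimension 3 − 2 = 1.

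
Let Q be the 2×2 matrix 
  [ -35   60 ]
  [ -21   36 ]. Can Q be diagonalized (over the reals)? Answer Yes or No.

Characteristic polynomial: p(t) = t^2 - t = t(t - 1).
All 2 eigenvalues are distinct, so Q is diagonalizable.

Yes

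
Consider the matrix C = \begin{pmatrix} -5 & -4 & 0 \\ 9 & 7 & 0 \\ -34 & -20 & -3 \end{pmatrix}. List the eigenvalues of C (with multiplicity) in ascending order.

Characteristic polynomial: p(λ) = λ^3 + λ^2 - 5λ + 3 = (λ - 1)^2(λ + 3).
Roots (with multiplicity): -3, 1, 1.

-3, 1, 1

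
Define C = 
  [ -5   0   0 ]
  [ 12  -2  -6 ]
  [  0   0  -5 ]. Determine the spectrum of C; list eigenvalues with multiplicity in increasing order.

-5, -5, -2

Characteristic polynomial: p(s) = s^3 + 12s^2 + 45s + 50 = (s + 2)(s + 5)^2.
Roots (with multiplicity): -5, -5, -2.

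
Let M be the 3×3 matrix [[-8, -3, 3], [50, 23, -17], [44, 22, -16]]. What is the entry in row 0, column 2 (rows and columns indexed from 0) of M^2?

Characteristic polynomial: μ^3 + μ^2 - 32μ - 60 = (μ - 6)(μ + 2)(μ + 5), so the eigenvalues are -5, -2, 6.
μ=-2: eigenvector (1, -2, 0).
μ=6: eigenvector (0, 1, 1).
μ=-5: eigenvector (-1, 3, 2).
P = [[1, 0, -1], [-2, 1, 3], [0, 1, 2]], D = diag(-2, 6, -5), P⁻¹ = [[-1, -1, 1], [4, 2, -1], [-2, -1, 1]].
M² = P·diag(4, 36, 25)·P⁻¹ = [[46, 21, -21], [2, 5, 31], [44, 22, 14]].
The requested entry is -21.

-21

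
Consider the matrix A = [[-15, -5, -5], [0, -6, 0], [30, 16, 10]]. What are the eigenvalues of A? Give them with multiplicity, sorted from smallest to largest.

Characteristic polynomial: p(t) = t^3 + 11t^2 + 30t = t(t + 5)(t + 6).
Roots (with multiplicity): -6, -5, 0.

-6, -5, 0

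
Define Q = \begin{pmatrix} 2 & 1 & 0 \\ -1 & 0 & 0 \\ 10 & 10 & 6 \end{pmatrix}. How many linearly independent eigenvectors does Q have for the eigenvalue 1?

Q − 1I = [[1, 1, 0], [-1, -1, 0], [10, 10, 5]].
This matrix has rank 2, so its null space has dimension 3 − 2 = 1.

1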